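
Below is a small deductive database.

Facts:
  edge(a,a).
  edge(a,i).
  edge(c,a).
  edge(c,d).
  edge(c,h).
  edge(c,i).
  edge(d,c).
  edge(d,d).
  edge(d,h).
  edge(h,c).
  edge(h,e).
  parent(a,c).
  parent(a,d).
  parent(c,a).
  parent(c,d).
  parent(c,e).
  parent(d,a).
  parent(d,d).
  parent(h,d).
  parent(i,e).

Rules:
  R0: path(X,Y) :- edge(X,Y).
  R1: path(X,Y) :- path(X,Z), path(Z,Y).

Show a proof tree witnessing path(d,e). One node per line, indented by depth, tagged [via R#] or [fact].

round 1: derive path(a,a) via R0 from edge(a,a)
round 1: derive path(a,i) via R0 from edge(a,i)
round 1: derive path(c,a) via R0 from edge(c,a)
round 1: derive path(c,d) via R0 from edge(c,d)
round 1: derive path(c,h) via R0 from edge(c,h)
round 1: derive path(c,i) via R0 from edge(c,i)
round 1: derive path(d,c) via R0 from edge(d,c)
round 1: derive path(d,d) via R0 from edge(d,d)
round 1: derive path(d,h) via R0 from edge(d,h)
round 1: derive path(h,c) via R0 from edge(h,c)
round 1: derive path(h,e) via R0 from edge(h,e)
round 2: derive path(c,c) via R1 from path(c,d), path(d,c)
round 2: derive path(c,e) via R1 from path(c,h), path(h,e)
round 2: derive path(d,a) via R1 from path(d,c), path(c,a)
round 2: derive path(d,e) via R1 from path(d,h), path(h,e)
round 2: derive path(d,i) via R1 from path(d,c), path(c,i)
round 2: derive path(h,a) via R1 from path(h,c), path(c,a)
round 2: derive path(h,d) via R1 from path(h,c), path(c,d)
round 2: derive path(h,h) via R1 from path(h,c), path(c,h)
round 2: derive path(h,i) via R1 from path(h,c), path(c,i)

path(d,e)  [via R1]
  path(d,h)  [via R0]
    edge(d,h)  [fact]
  path(h,e)  [via R0]
    edge(h,e)  [fact]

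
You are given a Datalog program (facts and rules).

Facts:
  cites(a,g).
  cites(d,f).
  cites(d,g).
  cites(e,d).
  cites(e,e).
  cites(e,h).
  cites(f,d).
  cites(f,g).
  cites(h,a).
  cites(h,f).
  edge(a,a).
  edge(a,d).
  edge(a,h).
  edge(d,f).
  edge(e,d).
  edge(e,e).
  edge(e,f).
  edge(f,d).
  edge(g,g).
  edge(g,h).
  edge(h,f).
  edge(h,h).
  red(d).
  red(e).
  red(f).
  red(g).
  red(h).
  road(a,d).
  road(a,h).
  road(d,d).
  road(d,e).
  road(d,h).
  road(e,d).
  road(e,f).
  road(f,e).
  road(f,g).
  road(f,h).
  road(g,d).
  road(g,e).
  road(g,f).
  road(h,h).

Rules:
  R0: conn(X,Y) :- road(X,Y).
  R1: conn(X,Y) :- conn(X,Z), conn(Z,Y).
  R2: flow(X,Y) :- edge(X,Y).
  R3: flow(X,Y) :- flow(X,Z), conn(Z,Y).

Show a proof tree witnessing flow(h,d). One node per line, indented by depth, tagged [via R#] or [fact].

round 1: derive conn(a,d) via R0 from road(a,d)
round 1: derive conn(a,h) via R0 from road(a,h)
round 1: derive conn(d,d) via R0 from road(d,d)
round 1: derive conn(d,e) via R0 from road(d,e)
round 1: derive conn(d,h) via R0 from road(d,h)
round 1: derive conn(e,d) via R0 from road(e,d)
round 1: derive conn(e,f) via R0 from road(e,f)
round 1: derive conn(f,e) via R0 from road(f,e)
round 1: derive conn(f,g) via R0 from road(f,g)
round 1: derive conn(f,h) via R0 from road(f,h)
round 1: derive conn(g,d) via R0 from road(g,d)
round 1: derive conn(g,e) via R0 from road(g,e)
round 1: derive conn(g,f) via R0 from road(g,f)
round 1: derive conn(h,h) via R0 from road(h,h)
round 1: derive flow(a,a) via R2 from edge(a,a)
round 1: derive flow(a,d) via R2 from edge(a,d)
round 1: derive flow(a,h) via R2 from edge(a,h)
round 1: derive flow(d,f) via R2 from edge(d,f)
round 1: derive flow(e,d) via R2 from edge(e,d)
round 1: derive flow(e,e) via R2 from edge(e,e)
round 1: derive flow(e,f) via R2 from edge(e,f)
round 1: derive flow(f,d) via R2 from edge(f,d)
round 1: derive flow(g,g) via R2 from edge(g,g)
round 1: derive flow(g,h) via R2 from edge(g,h)
round 1: derive flow(h,f) via R2 from edge(h,f)
round 1: derive flow(h,h) via R2 from edge(h,h)
round 2: derive conn(a,e) via R1 from conn(a,d), conn(d,e)
round 2: derive conn(d,f) via R1 from conn(d,e), conn(e,f)
round 2: derive conn(e,e) via R1 from conn(e,d), conn(d,e)
round 2: derive conn(e,g) via R1 from conn(e,f), conn(f,g)
round 2: derive conn(e,h) via R1 from conn(e,d), conn(d,h)
round 2: derive conn(f,d) via R1 from conn(f,e), conn(e,d)
round 2: derive conn(f,f) via R1 from conn(f,e), conn(e,f)
round 2: derive conn(g,g) via R1 from conn(g,f), conn(f,g)
round 2: derive conn(g,h) via R1 from conn(g,d), conn(d,h)
round 2: derive flow(a,e) via R3 from flow(a,d), conn(d,e)
round 2: derive flow(d,e) via R3 from flow(d,f), conn(f,e)
round 2: derive flow(d,g) via R3 from flow(d,f), conn(f,g)
round 2: derive flow(d,h) via R3 from flow(d,f), conn(f,h)
round 2: derive flow(e,g) via R3 from flow(e,f), conn(f,g)
round 2: derive flow(e,h) via R3 from flow(e,d), conn(d,h)
round 2: derive flow(f,e) via R3 from flow(f,d), conn(d,e)
round 2: derive flow(f,h) via R3 from flow(f,d), conn(d,h)
round 2: derive flow(g,d) via R3 from flow(g,g), conn(g,d)
round 2: derive flow(g,e) via R3 from flow(g,g), conn(g,e)
round 2: derive flow(g,f) via R3 from flow(g,g), conn(g,f)
round 2: derive flow(h,e) via R3 from flow(h,f), conn(f,e)
round 2: derive flow(h,g) via R3 from flow(h,f), conn(f,g)
round 3: derive conn(a,f) via R1 from conn(a,d), conn(d,f)
round 3: derive conn(a,g) via R1 from conn(a,e), conn(e,g)
round 3: derive conn(d,g) via R1 from conn(d,e), conn(e,g)
round 3: derive flow(a,f) via R3 from flow(a,d), conn(d,f)
round 3: derive flow(a,g) via R3 from flow(a,e), conn(e,g)
round 3: derive flow(d,d) via R3 from flow(d,e), conn(e,d)
round 3: derive flow(f,f) via R3 from flow(f,d), conn(d,f)
round 3: derive flow(f,g) via R3 from flow(f,e), conn(e,g)
round 3: derive flow(h,d) via R3 from flow(h,e), conn(e,d)

flow(h,d)  [via R3]
  flow(h,e)  [via R3]
    flow(h,f)  [via R2]
      edge(h,f)  [fact]
    conn(f,e)  [via R0]
      road(f,e)  [fact]
  conn(e,d)  [via R0]
    road(e,d)  [fact]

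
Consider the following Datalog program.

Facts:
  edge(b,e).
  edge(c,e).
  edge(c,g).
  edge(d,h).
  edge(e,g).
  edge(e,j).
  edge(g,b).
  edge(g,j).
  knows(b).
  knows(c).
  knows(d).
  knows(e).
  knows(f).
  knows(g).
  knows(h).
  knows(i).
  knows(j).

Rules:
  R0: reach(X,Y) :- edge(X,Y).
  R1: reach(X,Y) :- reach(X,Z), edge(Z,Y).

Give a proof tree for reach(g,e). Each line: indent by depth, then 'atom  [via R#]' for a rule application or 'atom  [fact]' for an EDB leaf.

round 1: derive reach(b,e) via R0 from edge(b,e)
round 1: derive reach(c,e) via R0 from edge(c,e)
round 1: derive reach(c,g) via R0 from edge(c,g)
round 1: derive reach(d,h) via R0 from edge(d,h)
round 1: derive reach(e,g) via R0 from edge(e,g)
round 1: derive reach(e,j) via R0 from edge(e,j)
round 1: derive reach(g,b) via R0 from edge(g,b)
round 1: derive reach(g,j) via R0 from edge(g,j)
round 2: derive reach(b,g) via R1 from reach(b,e), edge(e,g)
round 2: derive reach(b,j) via R1 from reach(b,e), edge(e,j)
round 2: derive reach(c,b) via R1 from reach(c,g), edge(g,b)
round 2: derive reach(c,j) via R1 from reach(c,e), edge(e,j)
round 2: derive reach(e,b) via R1 from reach(e,g), edge(g,b)
round 2: derive reach(g,e) via R1 from reach(g,b), edge(b,e)
round 3: derive reach(b,b) via R1 from reach(b,g), edge(g,b)
round 3: derive reach(e,e) via R1 from reach(e,b), edge(b,e)
round 3: derive reach(g,g) via R1 from reach(g,e), edge(e,g)

reach(g,e)  [via R1]
  reach(g,b)  [via R0]
    edge(g,b)  [fact]
  edge(b,e)  [fact]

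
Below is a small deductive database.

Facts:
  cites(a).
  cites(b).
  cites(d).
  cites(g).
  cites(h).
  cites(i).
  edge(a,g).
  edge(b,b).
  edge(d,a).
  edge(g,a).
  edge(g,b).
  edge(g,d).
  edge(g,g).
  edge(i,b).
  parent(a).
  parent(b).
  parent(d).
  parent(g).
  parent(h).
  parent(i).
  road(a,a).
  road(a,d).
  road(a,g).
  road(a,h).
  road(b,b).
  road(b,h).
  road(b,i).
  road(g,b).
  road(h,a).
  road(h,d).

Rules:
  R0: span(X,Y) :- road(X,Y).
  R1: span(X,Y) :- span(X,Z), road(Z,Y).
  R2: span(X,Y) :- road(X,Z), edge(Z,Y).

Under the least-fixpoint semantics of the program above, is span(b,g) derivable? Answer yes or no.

yes

round 1: derive span(a,a) via R0 from road(a,a)
round 1: derive span(a,d) via R0 from road(a,d)
round 1: derive span(a,g) via R0 from road(a,g)
round 1: derive span(a,h) via R0 from road(a,h)
round 1: derive span(b,b) via R0 from road(b,b)
round 1: derive span(b,h) via R0 from road(b,h)
round 1: derive span(b,i) via R0 from road(b,i)
round 1: derive span(g,b) via R0 from road(g,b)
round 1: derive span(h,a) via R0 from road(h,a)
round 1: derive span(h,d) via R0 from road(h,d)
round 1: derive span(a,b) via R2 from road(a,g), edge(g,b)
round 1: derive span(h,g) via R2 from road(h,a), edge(a,g)
round 2: derive span(a,i) via R1 from span(a,b), road(b,i)
round 2: derive span(b,a) via R1 from span(b,h), road(h,a)
round 2: derive span(b,d) via R1 from span(b,h), road(h,d)
round 2: derive span(g,h) via R1 from span(g,b), road(b,h)
round 2: derive span(g,i) via R1 from span(g,b), road(b,i)
round 2: derive span(h,b) via R1 from span(h,g), road(g,b)
round 2: derive span(h,h) via R1 from span(h,a), road(a,h)
round 3: derive span(b,g) via R1 from span(b,a), road(a,g)
round 3: derive span(g,a) via R1 from span(g,h), road(h,a)
round 3: derive span(g,d) via R1 from span(g,h), road(h,d)
round 3: derive span(h,i) via R1 from span(h,b), road(b,i)
round 4: derive span(g,g) via R1 from span(g,a), road(a,g)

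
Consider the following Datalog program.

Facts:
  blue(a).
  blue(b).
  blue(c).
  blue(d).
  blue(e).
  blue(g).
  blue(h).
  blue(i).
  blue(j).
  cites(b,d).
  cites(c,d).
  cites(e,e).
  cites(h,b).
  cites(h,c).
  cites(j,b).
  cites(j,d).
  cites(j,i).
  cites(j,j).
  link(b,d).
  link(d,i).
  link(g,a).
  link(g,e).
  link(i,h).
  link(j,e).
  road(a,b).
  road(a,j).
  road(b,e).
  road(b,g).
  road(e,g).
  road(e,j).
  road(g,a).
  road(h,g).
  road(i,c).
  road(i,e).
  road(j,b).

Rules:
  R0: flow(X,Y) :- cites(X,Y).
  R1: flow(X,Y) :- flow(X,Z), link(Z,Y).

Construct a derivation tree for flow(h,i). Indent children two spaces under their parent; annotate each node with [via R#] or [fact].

round 1: derive flow(b,d) via R0 from cites(b,d)
round 1: derive flow(c,d) via R0 from cites(c,d)
round 1: derive flow(e,e) via R0 from cites(e,e)
round 1: derive flow(h,b) via R0 from cites(h,b)
round 1: derive flow(h,c) via R0 from cites(h,c)
round 1: derive flow(j,b) via R0 from cites(j,b)
round 1: derive flow(j,d) via R0 from cites(j,d)
round 1: derive flow(j,i) via R0 from cites(j,i)
round 1: derive flow(j,j) via R0 from cites(j,j)
round 2: derive flow(b,i) via R1 from flow(b,d), link(d,i)
round 2: derive flow(c,i) via R1 from flow(c,d), link(d,i)
round 2: derive flow(h,d) via R1 from flow(h,b), link(b,d)
round 2: derive flow(j,e) via R1 from flow(j,j), link(j,e)
round 2: derive flow(j,h) via R1 from flow(j,i), link(i,h)
round 3: derive flow(b,h) via R1 from flow(b,i), link(i,h)
round 3: derive flow(c,h) via R1 from flow(c,i), link(i,h)
round 3: derive flow(h,i) via R1 from flow(h,d), link(d,i)
round 4: derive flow(h,h) via R1 from flow(h,i), link(i,h)

flow(h,i)  [via R1]
  flow(h,d)  [via R1]
    flow(h,b)  [via R0]
      cites(h,b)  [fact]
    link(b,d)  [fact]
  link(d,i)  [fact]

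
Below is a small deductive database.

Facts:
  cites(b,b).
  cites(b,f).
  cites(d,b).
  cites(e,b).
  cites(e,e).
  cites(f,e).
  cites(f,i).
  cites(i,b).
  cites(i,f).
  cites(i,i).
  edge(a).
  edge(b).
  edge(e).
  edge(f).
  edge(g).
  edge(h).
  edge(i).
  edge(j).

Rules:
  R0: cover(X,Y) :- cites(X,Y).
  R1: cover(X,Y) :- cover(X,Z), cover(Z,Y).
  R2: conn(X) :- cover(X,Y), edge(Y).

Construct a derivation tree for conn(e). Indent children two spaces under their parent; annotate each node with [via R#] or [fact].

conn(e)  [via R2]
  cover(e,b)  [via R0]
    cites(e,b)  [fact]
  edge(b)  [fact]

round 1: derive cover(b,b) via R0 from cites(b,b)
round 1: derive cover(b,f) via R0 from cites(b,f)
round 1: derive cover(d,b) via R0 from cites(d,b)
round 1: derive cover(e,b) via R0 from cites(e,b)
round 1: derive cover(e,e) via R0 from cites(e,e)
round 1: derive cover(f,e) via R0 from cites(f,e)
round 1: derive cover(f,i) via R0 from cites(f,i)
round 1: derive cover(i,b) via R0 from cites(i,b)
round 1: derive cover(i,f) via R0 from cites(i,f)
round 1: derive cover(i,i) via R0 from cites(i,i)
round 2: derive cover(b,e) via R1 from cover(b,f), cover(f,e)
round 2: derive cover(b,i) via R1 from cover(b,f), cover(f,i)
round 2: derive cover(d,f) via R1 from cover(d,b), cover(b,f)
round 2: derive cover(e,f) via R1 from cover(e,b), cover(b,f)
round 2: derive cover(f,b) via R1 from cover(f,e), cover(e,b)
round 2: derive cover(f,f) via R1 from cover(f,i), cover(i,f)
round 2: derive cover(i,e) via R1 from cover(i,f), cover(f,e)
round 2: derive conn(b) via R2 from cover(b,b), edge(b)
round 2: derive conn(d) via R2 from cover(d,b), edge(b)
round 2: derive conn(e) via R2 from cover(e,b), edge(b)
round 2: derive conn(f) via R2 from cover(f,e), edge(e)
round 2: derive conn(i) via R2 from cover(i,b), edge(b)
round 3: derive cover(d,e) via R1 from cover(d,b), cover(b,e)
round 3: derive cover(d,i) via R1 from cover(d,b), cover(b,i)
round 3: derive cover(e,i) via R1 from cover(e,b), cover(b,i)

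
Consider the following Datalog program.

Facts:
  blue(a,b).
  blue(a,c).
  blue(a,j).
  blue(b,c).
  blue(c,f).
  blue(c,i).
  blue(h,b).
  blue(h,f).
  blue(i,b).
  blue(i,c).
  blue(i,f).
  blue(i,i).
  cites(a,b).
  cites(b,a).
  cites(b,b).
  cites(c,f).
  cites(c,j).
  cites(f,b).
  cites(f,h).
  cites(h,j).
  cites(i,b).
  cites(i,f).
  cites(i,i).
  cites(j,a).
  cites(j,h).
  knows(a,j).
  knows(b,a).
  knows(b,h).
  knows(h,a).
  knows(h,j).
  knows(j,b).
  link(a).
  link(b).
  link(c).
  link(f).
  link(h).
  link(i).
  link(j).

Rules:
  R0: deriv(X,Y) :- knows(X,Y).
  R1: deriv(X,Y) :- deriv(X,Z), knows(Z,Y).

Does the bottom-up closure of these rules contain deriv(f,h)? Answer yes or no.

round 1: derive deriv(a,j) via R0 from knows(a,j)
round 1: derive deriv(b,a) via R0 from knows(b,a)
round 1: derive deriv(b,h) via R0 from knows(b,h)
round 1: derive deriv(h,a) via R0 from knows(h,a)
round 1: derive deriv(h,j) via R0 from knows(h,j)
round 1: derive deriv(j,b) via R0 from knows(j,b)
round 2: derive deriv(a,b) via R1 from deriv(a,j), knows(j,b)
round 2: derive deriv(b,j) via R1 from deriv(b,a), knows(a,j)
round 2: derive deriv(h,b) via R1 from deriv(h,j), knows(j,b)
round 2: derive deriv(j,a) via R1 from deriv(j,b), knows(b,a)
round 2: derive deriv(j,h) via R1 from deriv(j,b), knows(b,h)
round 3: derive deriv(a,a) via R1 from deriv(a,b), knows(b,a)
round 3: derive deriv(a,h) via R1 from deriv(a,b), knows(b,h)
round 3: derive deriv(b,b) via R1 from deriv(b,j), knows(j,b)
round 3: derive deriv(h,h) via R1 from deriv(h,b), knows(b,h)
round 3: derive deriv(j,j) via R1 from deriv(j,a), knows(a,j)

no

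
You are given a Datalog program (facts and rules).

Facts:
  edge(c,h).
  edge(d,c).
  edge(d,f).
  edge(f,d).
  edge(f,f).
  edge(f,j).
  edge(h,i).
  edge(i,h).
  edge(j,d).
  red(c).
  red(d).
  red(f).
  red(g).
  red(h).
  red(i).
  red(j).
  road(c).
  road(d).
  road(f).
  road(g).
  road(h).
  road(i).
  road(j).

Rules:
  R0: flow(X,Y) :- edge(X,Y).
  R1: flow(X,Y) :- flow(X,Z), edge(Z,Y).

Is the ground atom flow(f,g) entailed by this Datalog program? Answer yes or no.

no

round 1: derive flow(c,h) via R0 from edge(c,h)
round 1: derive flow(d,c) via R0 from edge(d,c)
round 1: derive flow(d,f) via R0 from edge(d,f)
round 1: derive flow(f,d) via R0 from edge(f,d)
round 1: derive flow(f,f) via R0 from edge(f,f)
round 1: derive flow(f,j) via R0 from edge(f,j)
round 1: derive flow(h,i) via R0 from edge(h,i)
round 1: derive flow(i,h) via R0 from edge(i,h)
round 1: derive flow(j,d) via R0 from edge(j,d)
round 2: derive flow(c,i) via R1 from flow(c,h), edge(h,i)
round 2: derive flow(d,d) via R1 from flow(d,f), edge(f,d)
round 2: derive flow(d,h) via R1 from flow(d,c), edge(c,h)
round 2: derive flow(d,j) via R1 from flow(d,f), edge(f,j)
round 2: derive flow(f,c) via R1 from flow(f,d), edge(d,c)
round 2: derive flow(h,h) via R1 from flow(h,i), edge(i,h)
round 2: derive flow(i,i) via R1 from flow(i,h), edge(h,i)
round 2: derive flow(j,c) via R1 from flow(j,d), edge(d,c)
round 2: derive flow(j,f) via R1 from flow(j,d), edge(d,f)
round 3: derive flow(d,i) via R1 from flow(d,h), edge(h,i)
round 3: derive flow(f,h) via R1 from flow(f,c), edge(c,h)
round 3: derive flow(j,h) via R1 from flow(j,c), edge(c,h)
round 3: derive flow(j,j) via R1 from flow(j,f), edge(f,j)
round 4: derive flow(f,i) via R1 from flow(f,h), edge(h,i)
round 4: derive flow(j,i) via R1 from flow(j,h), edge(h,i)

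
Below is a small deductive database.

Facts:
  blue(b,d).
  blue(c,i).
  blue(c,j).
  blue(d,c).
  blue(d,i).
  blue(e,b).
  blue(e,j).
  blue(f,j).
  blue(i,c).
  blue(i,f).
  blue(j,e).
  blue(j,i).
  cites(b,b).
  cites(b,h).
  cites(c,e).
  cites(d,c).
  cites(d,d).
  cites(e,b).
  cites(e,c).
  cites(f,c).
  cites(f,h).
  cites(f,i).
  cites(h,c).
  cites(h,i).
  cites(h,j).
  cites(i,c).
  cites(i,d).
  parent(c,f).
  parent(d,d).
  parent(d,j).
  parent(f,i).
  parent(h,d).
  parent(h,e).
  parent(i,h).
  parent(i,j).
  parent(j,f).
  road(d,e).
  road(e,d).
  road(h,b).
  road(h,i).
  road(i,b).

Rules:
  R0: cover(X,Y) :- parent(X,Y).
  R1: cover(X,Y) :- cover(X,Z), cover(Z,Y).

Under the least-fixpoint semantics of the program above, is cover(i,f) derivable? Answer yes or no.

yes

round 1: derive cover(c,f) via R0 from parent(c,f)
round 1: derive cover(d,d) via R0 from parent(d,d)
round 1: derive cover(d,j) via R0 from parent(d,j)
round 1: derive cover(f,i) via R0 from parent(f,i)
round 1: derive cover(h,d) via R0 from parent(h,d)
round 1: derive cover(h,e) via R0 from parent(h,e)
round 1: derive cover(i,h) via R0 from parent(i,h)
round 1: derive cover(i,j) via R0 from parent(i,j)
round 1: derive cover(j,f) via R0 from parent(j,f)
round 2: derive cover(c,i) via R1 from cover(c,f), cover(f,i)
round 2: derive cover(d,f) via R1 from cover(d,j), cover(j,f)
round 2: derive cover(f,h) via R1 from cover(f,i), cover(i,h)
round 2: derive cover(f,j) via R1 from cover(f,i), cover(i,j)
round 2: derive cover(h,j) via R1 from cover(h,d), cover(d,j)
round 2: derive cover(i,d) via R1 from cover(i,h), cover(h,d)
round 2: derive cover(i,e) via R1 from cover(i,h), cover(h,e)
round 2: derive cover(i,f) via R1 from cover(i,j), cover(j,f)
round 2: derive cover(j,i) via R1 from cover(j,f), cover(f,i)
round 3: derive cover(c,d) via R1 from cover(c,i), cover(i,d)
round 3: derive cover(c,e) via R1 from cover(c,i), cover(i,e)
round 3: derive cover(c,h) via R1 from cover(c,f), cover(f,h)
round 3: derive cover(c,j) via R1 from cover(c,f), cover(f,j)
round 3: derive cover(d,h) via R1 from cover(d,f), cover(f,h)
round 3: derive cover(d,i) via R1 from cover(d,f), cover(f,i)
round 3: derive cover(f,d) via R1 from cover(f,h), cover(h,d)
round 3: derive cover(f,e) via R1 from cover(f,h), cover(h,e)
round 3: derive cover(f,f) via R1 from cover(f,i), cover(i,f)
round 3: derive cover(h,f) via R1 from cover(h,d), cover(d,f)
round 3: derive cover(h,i) via R1 from cover(h,j), cover(j,i)
round 3: derive cover(i,i) via R1 from cover(i,f), cover(f,i)
round 3: derive cover(j,d) via R1 from cover(j,i), cover(i,d)
round 3: derive cover(j,e) via R1 from cover(j,i), cover(i,e)
round 3: derive cover(j,h) via R1 from cover(j,f), cover(f,h)
round 3: derive cover(j,j) via R1 from cover(j,f), cover(f,j)
round 4: derive cover(d,e) via R1 from cover(d,f), cover(f,e)
round 4: derive cover(h,h) via R1 from cover(h,d), cover(d,h)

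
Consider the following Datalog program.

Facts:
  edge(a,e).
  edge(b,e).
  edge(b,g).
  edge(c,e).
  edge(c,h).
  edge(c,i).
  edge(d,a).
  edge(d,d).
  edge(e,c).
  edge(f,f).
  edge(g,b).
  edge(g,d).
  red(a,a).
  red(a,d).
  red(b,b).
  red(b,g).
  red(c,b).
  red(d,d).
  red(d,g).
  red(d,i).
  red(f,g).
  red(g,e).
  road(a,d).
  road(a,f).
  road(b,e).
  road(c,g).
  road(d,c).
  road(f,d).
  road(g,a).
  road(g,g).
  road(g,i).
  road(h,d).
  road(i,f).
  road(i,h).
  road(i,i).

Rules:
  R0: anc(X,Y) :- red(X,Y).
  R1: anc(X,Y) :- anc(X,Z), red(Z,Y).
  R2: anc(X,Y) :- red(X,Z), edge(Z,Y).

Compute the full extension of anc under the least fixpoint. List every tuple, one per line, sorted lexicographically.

anc(a,a)
anc(a,d)
anc(a,e)
anc(a,g)
anc(a,i)
anc(b,b)
anc(b,d)
anc(b,e)
anc(b,g)
anc(b,i)
anc(c,b)
anc(c,e)
anc(c,g)
anc(d,a)
anc(d,b)
anc(d,d)
anc(d,e)
anc(d,g)
anc(d,i)
anc(f,b)
anc(f,d)
anc(f,e)
anc(f,g)
anc(f,i)
anc(g,b)
anc(g,c)
anc(g,e)
anc(g,g)

round 1: derive anc(a,a) via R0 from red(a,a)
round 1: derive anc(a,d) via R0 from red(a,d)
round 1: derive anc(b,b) via R0 from red(b,b)
round 1: derive anc(b,g) via R0 from red(b,g)
round 1: derive anc(c,b) via R0 from red(c,b)
round 1: derive anc(d,d) via R0 from red(d,d)
round 1: derive anc(d,g) via R0 from red(d,g)
round 1: derive anc(d,i) via R0 from red(d,i)
round 1: derive anc(f,g) via R0 from red(f,g)
round 1: derive anc(g,e) via R0 from red(g,e)
round 1: derive anc(a,e) via R2 from red(a,a), edge(a,e)
round 1: derive anc(b,d) via R2 from red(b,g), edge(g,d)
round 1: derive anc(b,e) via R2 from red(b,b), edge(b,e)
round 1: derive anc(c,e) via R2 from red(c,b), edge(b,e)
round 1: derive anc(c,g) via R2 from red(c,b), edge(b,g)
round 1: derive anc(d,a) via R2 from red(d,d), edge(d,a)
round 1: derive anc(d,b) via R2 from red(d,g), edge(g,b)
round 1: derive anc(f,b) via R2 from red(f,g), edge(g,b)
round 1: derive anc(f,d) via R2 from red(f,g), edge(g,d)
round 1: derive anc(g,c) via R2 from red(g,e), edge(e,c)
round 2: derive anc(a,g) via R1 from anc(a,d), red(d,g)
round 2: derive anc(a,i) via R1 from anc(a,d), red(d,i)
round 2: derive anc(b,i) via R1 from anc(b,d), red(d,i)
round 2: derive anc(d,e) via R1 from anc(d,g), red(g,e)
round 2: derive anc(f,e) via R1 from anc(f,g), red(g,e)
round 2: derive anc(f,i) via R1 from anc(f,d), red(d,i)
round 2: derive anc(g,b) via R1 from anc(g,c), red(c,b)
round 3: derive anc(g,g) via R1 from anc(g,b), red(b,g)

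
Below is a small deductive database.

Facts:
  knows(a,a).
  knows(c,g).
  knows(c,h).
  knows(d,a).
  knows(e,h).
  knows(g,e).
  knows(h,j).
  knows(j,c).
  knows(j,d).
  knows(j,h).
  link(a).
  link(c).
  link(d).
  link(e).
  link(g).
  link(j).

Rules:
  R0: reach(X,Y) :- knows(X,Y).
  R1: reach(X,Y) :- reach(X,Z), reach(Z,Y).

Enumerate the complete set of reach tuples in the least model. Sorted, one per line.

round 1: derive reach(a,a) via R0 from knows(a,a)
round 1: derive reach(c,g) via R0 from knows(c,g)
round 1: derive reach(c,h) via R0 from knows(c,h)
round 1: derive reach(d,a) via R0 from knows(d,a)
round 1: derive reach(e,h) via R0 from knows(e,h)
round 1: derive reach(g,e) via R0 from knows(g,e)
round 1: derive reach(h,j) via R0 from knows(h,j)
round 1: derive reach(j,c) via R0 from knows(j,c)
round 1: derive reach(j,d) via R0 from knows(j,d)
round 1: derive reach(j,h) via R0 from knows(j,h)
round 2: derive reach(c,e) via R1 from reach(c,g), reach(g,e)
round 2: derive reach(c,j) via R1 from reach(c,h), reach(h,j)
round 2: derive reach(e,j) via R1 from reach(e,h), reach(h,j)
round 2: derive reach(g,h) via R1 from reach(g,e), reach(e,h)
round 2: derive reach(h,c) via R1 from reach(h,j), reach(j,c)
round 2: derive reach(h,d) via R1 from reach(h,j), reach(j,d)
round 2: derive reach(h,h) via R1 from reach(h,j), reach(j,h)
round 2: derive reach(j,a) via R1 from reach(j,d), reach(d,a)
round 2: derive reach(j,g) via R1 from reach(j,c), reach(c,g)
round 2: derive reach(j,j) via R1 from reach(j,h), reach(h,j)
round 3: derive reach(c,a) via R1 from reach(c,j), reach(j,a)
round 3: derive reach(c,c) via R1 from reach(c,h), reach(h,c)
round 3: derive reach(c,d) via R1 from reach(c,h), reach(h,d)
round 3: derive reach(e,a) via R1 from reach(e,j), reach(j,a)
round 3: derive reach(e,c) via R1 from reach(e,h), reach(h,c)
round 3: derive reach(e,d) via R1 from reach(e,h), reach(h,d)
round 3: derive reach(e,g) via R1 from reach(e,j), reach(j,g)
round 3: derive reach(g,c) via R1 from reach(g,h), reach(h,c)
round 3: derive reach(g,d) via R1 from reach(g,h), reach(h,d)
round 3: derive reach(g,j) via R1 from reach(g,e), reach(e,j)
round 3: derive reach(h,a) via R1 from reach(h,d), reach(d,a)
round 3: derive reach(h,e) via R1 from reach(h,c), reach(c,e)
round 3: derive reach(h,g) via R1 from reach(h,c), reach(c,g)
round 3: derive reach(j,e) via R1 from reach(j,c), reach(c,e)
round 4: derive reach(e,e) via R1 from reach(e,c), reach(c,e)
round 4: derive reach(g,a) via R1 from reach(g,c), reach(c,a)
round 4: derive reach(g,g) via R1 from reach(g,c), reach(c,g)

reach(a,a)
reach(c,a)
reach(c,c)
reach(c,d)
reach(c,e)
reach(c,g)
reach(c,h)
reach(c,j)
reach(d,a)
reach(e,a)
reach(e,c)
reach(e,d)
reach(e,e)
reach(e,g)
reach(e,h)
reach(e,j)
reach(g,a)
reach(g,c)
reach(g,d)
reach(g,e)
reach(g,g)
reach(g,h)
reach(g,j)
reach(h,a)
reach(h,c)
reach(h,d)
reach(h,e)
reach(h,g)
reach(h,h)
reach(h,j)
reach(j,a)
reach(j,c)
reach(j,d)
reach(j,e)
reach(j,g)
reach(j,h)
reach(j,j)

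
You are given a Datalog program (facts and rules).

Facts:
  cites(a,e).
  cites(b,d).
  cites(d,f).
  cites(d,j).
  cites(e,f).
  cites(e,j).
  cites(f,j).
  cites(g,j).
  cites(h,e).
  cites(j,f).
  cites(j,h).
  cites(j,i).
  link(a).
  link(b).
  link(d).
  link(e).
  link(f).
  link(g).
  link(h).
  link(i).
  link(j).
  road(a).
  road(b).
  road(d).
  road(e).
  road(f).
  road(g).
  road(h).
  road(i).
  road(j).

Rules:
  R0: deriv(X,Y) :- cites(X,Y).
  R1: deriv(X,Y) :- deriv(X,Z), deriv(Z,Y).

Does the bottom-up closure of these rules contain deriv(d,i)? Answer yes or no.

yes

round 1: derive deriv(a,e) via R0 from cites(a,e)
round 1: derive deriv(b,d) via R0 from cites(b,d)
round 1: derive deriv(d,f) via R0 from cites(d,f)
round 1: derive deriv(d,j) via R0 from cites(d,j)
round 1: derive deriv(e,f) via R0 from cites(e,f)
round 1: derive deriv(e,j) via R0 from cites(e,j)
round 1: derive deriv(f,j) via R0 from cites(f,j)
round 1: derive deriv(g,j) via R0 from cites(g,j)
round 1: derive deriv(h,e) via R0 from cites(h,e)
round 1: derive deriv(j,f) via R0 from cites(j,f)
round 1: derive deriv(j,h) via R0 from cites(j,h)
round 1: derive deriv(j,i) via R0 from cites(j,i)
round 2: derive deriv(a,f) via R1 from deriv(a,e), deriv(e,f)
round 2: derive deriv(a,j) via R1 from deriv(a,e), deriv(e,j)
round 2: derive deriv(b,f) via R1 from deriv(b,d), deriv(d,f)
round 2: derive deriv(b,j) via R1 from deriv(b,d), deriv(d,j)
round 2: derive deriv(d,h) via R1 from deriv(d,j), deriv(j,h)
round 2: derive deriv(d,i) via R1 from deriv(d,j), deriv(j,i)
round 2: derive deriv(e,h) via R1 from deriv(e,j), deriv(j,h)
round 2: derive deriv(e,i) via R1 from deriv(e,j), deriv(j,i)
round 2: derive deriv(f,f) via R1 from deriv(f,j), deriv(j,f)
round 2: derive deriv(f,h) via R1 from deriv(f,j), deriv(j,h)
round 2: derive deriv(f,i) via R1 from deriv(f,j), deriv(j,i)
round 2: derive deriv(g,f) via R1 from deriv(g,j), deriv(j,f)
round 2: derive deriv(g,h) via R1 from deriv(g,j), deriv(j,h)
round 2: derive deriv(g,i) via R1 from deriv(g,j), deriv(j,i)
round 2: derive deriv(h,f) via R1 from deriv(h,e), deriv(e,f)
round 2: derive deriv(h,j) via R1 from deriv(h,e), deriv(e,j)
round 2: derive deriv(j,e) via R1 from deriv(j,h), deriv(h,e)
round 2: derive deriv(j,j) via R1 from deriv(j,f), deriv(f,j)
round 3: derive deriv(a,h) via R1 from deriv(a,e), deriv(e,h)
round 3: derive deriv(a,i) via R1 from deriv(a,e), deriv(e,i)
round 3: derive deriv(b,e) via R1 from deriv(b,j), deriv(j,e)
round 3: derive deriv(b,h) via R1 from deriv(b,d), deriv(d,h)
round 3: derive deriv(b,i) via R1 from deriv(b,d), deriv(d,i)
round 3: derive deriv(d,e) via R1 from deriv(d,h), deriv(h,e)
round 3: derive deriv(e,e) via R1 from deriv(e,h), deriv(h,e)
round 3: derive deriv(f,e) via R1 from deriv(f,h), deriv(h,e)
round 3: derive deriv(g,e) via R1 from deriv(g,h), deriv(h,e)
round 3: derive deriv(h,h) via R1 from deriv(h,e), deriv(e,h)
round 3: derive deriv(h,i) via R1 from deriv(h,e), deriv(e,i)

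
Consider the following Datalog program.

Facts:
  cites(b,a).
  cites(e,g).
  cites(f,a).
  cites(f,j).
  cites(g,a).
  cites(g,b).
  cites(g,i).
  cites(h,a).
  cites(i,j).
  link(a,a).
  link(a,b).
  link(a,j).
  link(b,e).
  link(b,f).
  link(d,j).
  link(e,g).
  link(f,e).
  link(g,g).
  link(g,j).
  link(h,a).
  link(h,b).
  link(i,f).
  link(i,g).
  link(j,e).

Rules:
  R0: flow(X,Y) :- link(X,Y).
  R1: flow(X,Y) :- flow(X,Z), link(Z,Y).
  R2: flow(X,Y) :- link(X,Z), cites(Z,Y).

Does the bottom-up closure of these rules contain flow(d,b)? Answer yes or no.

no

round 1: derive flow(a,a) via R0 from link(a,a)
round 1: derive flow(a,b) via R0 from link(a,b)
round 1: derive flow(a,j) via R0 from link(a,j)
round 1: derive flow(b,e) via R0 from link(b,e)
round 1: derive flow(b,f) via R0 from link(b,f)
round 1: derive flow(d,j) via R0 from link(d,j)
round 1: derive flow(e,g) via R0 from link(e,g)
round 1: derive flow(f,e) via R0 from link(f,e)
round 1: derive flow(g,g) via R0 from link(g,g)
round 1: derive flow(g,j) via R0 from link(g,j)
round 1: derive flow(h,a) via R0 from link(h,a)
round 1: derive flow(h,b) via R0 from link(h,b)
round 1: derive flow(i,f) via R0 from link(i,f)
round 1: derive flow(i,g) via R0 from link(i,g)
round 1: derive flow(j,e) via R0 from link(j,e)
round 1: derive flow(b,a) via R2 from link(b,f), cites(f,a)
round 1: derive flow(b,g) via R2 from link(b,e), cites(e,g)
round 1: derive flow(b,j) via R2 from link(b,f), cites(f,j)
round 1: derive flow(e,a) via R2 from link(e,g), cites(g,a)
round 1: derive flow(e,b) via R2 from link(e,g), cites(g,b)
round 1: derive flow(e,i) via R2 from link(e,g), cites(g,i)
round 1: derive flow(f,g) via R2 from link(f,e), cites(e,g)
round 1: derive flow(g,a) via R2 from link(g,g), cites(g,a)
round 1: derive flow(g,b) via R2 from link(g,g), cites(g,b)
round 1: derive flow(g,i) via R2 from link(g,g), cites(g,i)
round 1: derive flow(i,a) via R2 from link(i,f), cites(f,a)
round 1: derive flow(i,b) via R2 from link(i,g), cites(g,b)
round 1: derive flow(i,i) via R2 from link(i,g), cites(g,i)
round 1: derive flow(i,j) via R2 from link(i,f), cites(f,j)
round 1: derive flow(j,g) via R2 from link(j,e), cites(e,g)
round 2: derive flow(a,e) via R1 from flow(a,b), link(b,e)
round 2: derive flow(a,f) via R1 from flow(a,b), link(b,f)
round 2: derive flow(b,b) via R1 from flow(b,a), link(a,b)
round 2: derive flow(d,e) via R1 from flow(d,j), link(j,e)
round 2: derive flow(e,e) via R1 from flow(e,b), link(b,e)
round 2: derive flow(e,f) via R1 from flow(e,b), link(b,f)
round 2: derive flow(e,j) via R1 from flow(e,a), link(a,j)
round 2: derive flow(f,j) via R1 from flow(f,g), link(g,j)
round 2: derive flow(g,e) via R1 from flow(g,b), link(b,e)
round 2: derive flow(g,f) via R1 from flow(g,b), link(b,f)
round 2: derive flow(h,e) via R1 from flow(h,b), link(b,e)
round 2: derive flow(h,f) via R1 from flow(h,b), link(b,f)
round 2: derive flow(h,j) via R1 from flow(h,a), link(a,j)
round 2: derive flow(i,e) via R1 from flow(i,b), link(b,e)
round 2: derive flow(j,j) via R1 from flow(j,g), link(g,j)
round 3: derive flow(a,g) via R1 from flow(a,e), link(e,g)
round 3: derive flow(d,g) via R1 from flow(d,e), link(e,g)
round 3: derive flow(h,g) via R1 from flow(h,e), link(e,g)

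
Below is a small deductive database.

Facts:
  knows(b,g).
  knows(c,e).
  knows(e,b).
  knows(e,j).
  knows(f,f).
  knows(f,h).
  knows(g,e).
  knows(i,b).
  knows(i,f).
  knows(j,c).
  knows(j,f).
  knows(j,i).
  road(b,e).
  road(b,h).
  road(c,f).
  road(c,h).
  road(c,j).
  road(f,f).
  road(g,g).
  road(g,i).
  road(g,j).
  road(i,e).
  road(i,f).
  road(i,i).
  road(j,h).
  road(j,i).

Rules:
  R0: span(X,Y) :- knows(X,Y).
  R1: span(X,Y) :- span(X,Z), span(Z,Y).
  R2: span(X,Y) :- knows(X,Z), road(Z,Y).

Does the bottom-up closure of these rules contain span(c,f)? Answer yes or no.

yes

round 1: derive span(b,g) via R0 from knows(b,g)
round 1: derive span(c,e) via R0 from knows(c,e)
round 1: derive span(e,b) via R0 from knows(e,b)
round 1: derive span(e,j) via R0 from knows(e,j)
round 1: derive span(f,f) via R0 from knows(f,f)
round 1: derive span(f,h) via R0 from knows(f,h)
round 1: derive span(g,e) via R0 from knows(g,e)
round 1: derive span(i,b) via R0 from knows(i,b)
round 1: derive span(i,f) via R0 from knows(i,f)
round 1: derive span(j,c) via R0 from knows(j,c)
round 1: derive span(j,f) via R0 from knows(j,f)
round 1: derive span(j,i) via R0 from knows(j,i)
round 1: derive span(b,i) via R2 from knows(b,g), road(g,i)
round 1: derive span(b,j) via R2 from knows(b,g), road(g,j)
round 1: derive span(e,e) via R2 from knows(e,b), road(b,e)
round 1: derive span(e,h) via R2 from knows(e,b), road(b,h)
round 1: derive span(e,i) via R2 from knows(e,j), road(j,i)
round 1: derive span(i,e) via R2 from knows(i,b), road(b,e)
round 1: derive span(i,h) via R2 from knows(i,b), road(b,h)
round 1: derive span(j,e) via R2 from knows(j,i), road(i,e)
round 1: derive span(j,h) via R2 from knows(j,c), road(c,h)
round 1: derive span(j,j) via R2 from knows(j,c), road(c,j)
round 2: derive span(b,b) via R1 from span(b,i), span(i,b)
round 2: derive span(b,c) via R1 from span(b,j), span(j,c)
round 2: derive span(b,e) via R1 from span(b,g), span(g,e)
round 2: derive span(b,f) via R1 from span(b,i), span(i,f)
round 2: derive span(b,h) via R1 from span(b,i), span(i,h)
round 2: derive span(c,b) via R1 from span(c,e), span(e,b)
round 2: derive span(c,h) via R1 from span(c,e), span(e,h)
round 2: derive span(c,i) via R1 from span(c,e), span(e,i)
round 2: derive span(c,j) via R1 from span(c,e), span(e,j)
round 2: derive span(e,c) via R1 from span(e,j), span(j,c)
round 2: derive span(e,f) via R1 from span(e,i), span(i,f)
round 2: derive span(e,g) via R1 from span(e,b), span(b,g)
round 2: derive span(g,b) via R1 from span(g,e), span(e,b)
round 2: derive span(g,h) via R1 from span(g,e), span(e,h)
round 2: derive span(g,i) via R1 from span(g,e), span(e,i)
round 2: derive span(g,j) via R1 from span(g,e), span(e,j)
round 2: derive span(i,g) via R1 from span(i,b), span(b,g)
round 2: derive span(i,i) via R1 from span(i,b), span(b,i)
round 2: derive span(i,j) via R1 from span(i,b), span(b,j)
round 2: derive span(j,b) via R1 from span(j,e), span(e,b)
round 3: derive span(c,c) via R1 from span(c,b), span(b,c)
round 3: derive span(c,f) via R1 from span(c,b), span(b,f)
round 3: derive span(c,g) via R1 from span(c,b), span(b,g)
round 3: derive span(g,c) via R1 from span(g,b), span(b,c)
round 3: derive span(g,f) via R1 from span(g,b), span(b,f)
round 3: derive span(g,g) via R1 from span(g,b), span(b,g)
round 3: derive span(i,c) via R1 from span(i,b), span(b,c)
round 3: derive span(j,g) via R1 from span(j,b), span(b,g)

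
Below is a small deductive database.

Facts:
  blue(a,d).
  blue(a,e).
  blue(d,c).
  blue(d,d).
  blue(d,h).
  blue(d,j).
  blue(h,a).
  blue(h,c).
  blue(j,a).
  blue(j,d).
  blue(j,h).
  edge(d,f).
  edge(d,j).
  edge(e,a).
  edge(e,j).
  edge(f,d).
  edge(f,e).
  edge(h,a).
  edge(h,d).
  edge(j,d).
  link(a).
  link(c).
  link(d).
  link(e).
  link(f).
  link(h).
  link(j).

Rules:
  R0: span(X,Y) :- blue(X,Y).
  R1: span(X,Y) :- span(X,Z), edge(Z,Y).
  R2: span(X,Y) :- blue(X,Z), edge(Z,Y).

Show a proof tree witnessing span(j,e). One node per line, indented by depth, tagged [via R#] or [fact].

round 1: derive span(a,d) via R0 from blue(a,d)
round 1: derive span(a,e) via R0 from blue(a,e)
round 1: derive span(d,c) via R0 from blue(d,c)
round 1: derive span(d,d) via R0 from blue(d,d)
round 1: derive span(d,h) via R0 from blue(d,h)
round 1: derive span(d,j) via R0 from blue(d,j)
round 1: derive span(h,a) via R0 from blue(h,a)
round 1: derive span(h,c) via R0 from blue(h,c)
round 1: derive span(j,a) via R0 from blue(j,a)
round 1: derive span(j,d) via R0 from blue(j,d)
round 1: derive span(j,h) via R0 from blue(j,h)
round 1: derive span(a,a) via R2 from blue(a,e), edge(e,a)
round 1: derive span(a,f) via R2 from blue(a,d), edge(d,f)
round 1: derive span(a,j) via R2 from blue(a,d), edge(d,j)
round 1: derive span(d,a) via R2 from blue(d,h), edge(h,a)
round 1: derive span(d,f) via R2 from blue(d,d), edge(d,f)
round 1: derive span(j,f) via R2 from blue(j,d), edge(d,f)
round 1: derive span(j,j) via R2 from blue(j,d), edge(d,j)
round 2: derive span(d,e) via R1 from span(d,f), edge(f,e)
round 2: derive span(j,e) via R1 from span(j,f), edge(f,e)

span(j,e)  [via R1]
  span(j,f)  [via R2]
    blue(j,d)  [fact]
    edge(d,f)  [fact]
  edge(f,e)  [fact]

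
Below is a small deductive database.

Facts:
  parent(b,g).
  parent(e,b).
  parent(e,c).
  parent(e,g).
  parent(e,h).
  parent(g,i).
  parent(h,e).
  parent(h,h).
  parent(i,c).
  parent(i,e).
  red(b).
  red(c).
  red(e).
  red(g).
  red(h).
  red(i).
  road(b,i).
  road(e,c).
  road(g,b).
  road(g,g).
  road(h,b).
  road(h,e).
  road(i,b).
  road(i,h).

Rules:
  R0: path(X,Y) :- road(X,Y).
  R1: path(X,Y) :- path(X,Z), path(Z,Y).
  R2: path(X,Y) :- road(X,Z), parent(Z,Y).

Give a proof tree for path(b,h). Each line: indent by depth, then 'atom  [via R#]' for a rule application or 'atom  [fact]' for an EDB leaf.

round 1: derive path(b,i) via R0 from road(b,i)
round 1: derive path(e,c) via R0 from road(e,c)
round 1: derive path(g,b) via R0 from road(g,b)
round 1: derive path(g,g) via R0 from road(g,g)
round 1: derive path(h,b) via R0 from road(h,b)
round 1: derive path(h,e) via R0 from road(h,e)
round 1: derive path(i,b) via R0 from road(i,b)
round 1: derive path(i,h) via R0 from road(i,h)
round 1: derive path(b,c) via R2 from road(b,i), parent(i,c)
round 1: derive path(b,e) via R2 from road(b,i), parent(i,e)
round 1: derive path(g,i) via R2 from road(g,g), parent(g,i)
round 1: derive path(h,c) via R2 from road(h,e), parent(e,c)
round 1: derive path(h,g) via R2 from road(h,b), parent(b,g)
round 1: derive path(h,h) via R2 from road(h,e), parent(e,h)
round 1: derive path(i,e) via R2 from road(i,h), parent(h,e)
round 1: derive path(i,g) via R2 from road(i,b), parent(b,g)
round 2: derive path(b,b) via R1 from path(b,i), path(i,b)
round 2: derive path(b,g) via R1 from path(b,i), path(i,g)
round 2: derive path(b,h) via R1 from path(b,i), path(i,h)
round 2: derive path(g,c) via R1 from path(g,b), path(b,c)
round 2: derive path(g,e) via R1 from path(g,b), path(b,e)
round 2: derive path(g,h) via R1 from path(g,i), path(i,h)
round 2: derive path(h,i) via R1 from path(h,b), path(b,i)
round 2: derive path(i,c) via R1 from path(i,b), path(b,c)
round 2: derive path(i,i) via R1 from path(i,b), path(b,i)

path(b,h)  [via R1]
  path(b,i)  [via R0]
    road(b,i)  [fact]
  path(i,h)  [via R0]
    road(i,h)  [fact]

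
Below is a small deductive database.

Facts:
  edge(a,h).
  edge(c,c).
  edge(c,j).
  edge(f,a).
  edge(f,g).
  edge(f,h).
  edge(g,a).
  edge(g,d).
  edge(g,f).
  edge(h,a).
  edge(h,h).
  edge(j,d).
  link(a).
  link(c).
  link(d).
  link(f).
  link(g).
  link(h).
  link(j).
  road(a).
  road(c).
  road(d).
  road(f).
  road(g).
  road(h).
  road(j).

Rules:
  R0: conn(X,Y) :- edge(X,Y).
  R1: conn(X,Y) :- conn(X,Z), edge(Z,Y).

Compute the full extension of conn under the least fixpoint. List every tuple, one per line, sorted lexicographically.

round 1: derive conn(a,h) via R0 from edge(a,h)
round 1: derive conn(c,c) via R0 from edge(c,c)
round 1: derive conn(c,j) via R0 from edge(c,j)
round 1: derive conn(f,a) via R0 from edge(f,a)
round 1: derive conn(f,g) via R0 from edge(f,g)
round 1: derive conn(f,h) via R0 from edge(f,h)
round 1: derive conn(g,a) via R0 from edge(g,a)
round 1: derive conn(g,d) via R0 from edge(g,d)
round 1: derive conn(g,f) via R0 from edge(g,f)
round 1: derive conn(h,a) via R0 from edge(h,a)
round 1: derive conn(h,h) via R0 from edge(h,h)
round 1: derive conn(j,d) via R0 from edge(j,d)
round 2: derive conn(a,a) via R1 from conn(a,h), edge(h,a)
round 2: derive conn(c,d) via R1 from conn(c,j), edge(j,d)
round 2: derive conn(f,d) via R1 from conn(f,g), edge(g,d)
round 2: derive conn(f,f) via R1 from conn(f,g), edge(g,f)
round 2: derive conn(g,g) via R1 from conn(g,f), edge(f,g)
round 2: derive conn(g,h) via R1 from conn(g,a), edge(a,h)

conn(a,a)
conn(a,h)
conn(c,c)
conn(c,d)
conn(c,j)
conn(f,a)
conn(f,d)
conn(f,f)
conn(f,g)
conn(f,h)
conn(g,a)
conn(g,d)
conn(g,f)
conn(g,g)
conn(g,h)
conn(h,a)
conn(h,h)
conn(j,d)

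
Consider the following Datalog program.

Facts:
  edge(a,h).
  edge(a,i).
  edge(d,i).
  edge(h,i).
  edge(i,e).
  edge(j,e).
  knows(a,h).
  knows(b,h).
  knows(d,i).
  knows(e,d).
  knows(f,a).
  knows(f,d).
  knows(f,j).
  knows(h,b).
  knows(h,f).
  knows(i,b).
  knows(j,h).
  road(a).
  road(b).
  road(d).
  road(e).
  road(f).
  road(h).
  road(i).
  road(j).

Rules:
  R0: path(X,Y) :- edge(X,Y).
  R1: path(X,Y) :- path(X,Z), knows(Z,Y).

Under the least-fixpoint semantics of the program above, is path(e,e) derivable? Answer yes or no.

round 1: derive path(a,h) via R0 from edge(a,h)
round 1: derive path(a,i) via R0 from edge(a,i)
round 1: derive path(d,i) via R0 from edge(d,i)
round 1: derive path(h,i) via R0 from edge(h,i)
round 1: derive path(i,e) via R0 from edge(i,e)
round 1: derive path(j,e) via R0 from edge(j,e)
round 2: derive path(a,b) via R1 from path(a,h), knows(h,b)
round 2: derive path(a,f) via R1 from path(a,h), knows(h,f)
round 2: derive path(d,b) via R1 from path(d,i), knows(i,b)
round 2: derive path(h,b) via R1 from path(h,i), knows(i,b)
round 2: derive path(i,d) via R1 from path(i,e), knows(e,d)
round 2: derive path(j,d) via R1 from path(j,e), knows(e,d)
round 3: derive path(a,a) via R1 from path(a,f), knows(f,a)
round 3: derive path(a,d) via R1 from path(a,f), knows(f,d)
round 3: derive path(a,j) via R1 from path(a,f), knows(f,j)
round 3: derive path(d,h) via R1 from path(d,b), knows(b,h)
round 3: derive path(h,h) via R1 from path(h,b), knows(b,h)
round 3: derive path(i,i) via R1 from path(i,d), knows(d,i)
round 3: derive path(j,i) via R1 from path(j,d), knows(d,i)
round 4: derive path(d,f) via R1 from path(d,h), knows(h,f)
round 4: derive path(h,f) via R1 from path(h,h), knows(h,f)
round 4: derive path(i,b) via R1 from path(i,i), knows(i,b)
round 4: derive path(j,b) via R1 from path(j,i), knows(i,b)
round 5: derive path(d,a) via R1 from path(d,f), knows(f,a)
round 5: derive path(d,d) via R1 from path(d,f), knows(f,d)
round 5: derive path(d,j) via R1 from path(d,f), knows(f,j)
round 5: derive path(h,a) via R1 from path(h,f), knows(f,a)
round 5: derive path(h,d) via R1 from path(h,f), knows(f,d)
round 5: derive path(h,j) via R1 from path(h,f), knows(f,j)
round 5: derive path(i,h) via R1 from path(i,b), knows(b,h)
round 5: derive path(j,h) via R1 from path(j,b), knows(b,h)
round 6: derive path(i,f) via R1 from path(i,h), knows(h,f)
round 6: derive path(j,f) via R1 from path(j,h), knows(h,f)
round 7: derive path(i,a) via R1 from path(i,f), knows(f,a)
round 7: derive path(i,j) via R1 from path(i,f), knows(f,j)
round 7: derive path(j,a) via R1 from path(j,f), knows(f,a)
round 7: derive path(j,j) via R1 from path(j,f), knows(f,j)

no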